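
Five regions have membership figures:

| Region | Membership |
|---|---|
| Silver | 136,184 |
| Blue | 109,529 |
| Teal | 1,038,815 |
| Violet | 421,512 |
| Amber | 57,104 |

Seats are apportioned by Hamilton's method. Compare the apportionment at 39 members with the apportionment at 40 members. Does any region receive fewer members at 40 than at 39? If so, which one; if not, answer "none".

Blue

At 39 seats: Silver 3, Blue 3, Teal 23, Violet 9, Amber 1.
At 40 seats: Silver 3, Blue 2, Teal 24, Violet 10, Amber 1.
Blue drops from 3 to 2.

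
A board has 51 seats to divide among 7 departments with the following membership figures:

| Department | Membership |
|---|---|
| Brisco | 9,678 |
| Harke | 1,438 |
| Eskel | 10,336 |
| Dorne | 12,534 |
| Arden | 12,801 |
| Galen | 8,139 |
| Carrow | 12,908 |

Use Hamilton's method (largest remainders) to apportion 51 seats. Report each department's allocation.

The standard divisor is 67834/51 ≈ 1330.078.
Standard quotas: Brisco 7.2763, Harke 1.0811, Eskel 7.7710, Dorne 9.4235, Arden 9.6242, Galen 6.1192, Carrow 9.7047.
Lower quotas: Brisco 7, Harke 1, Eskel 7, Dorne 9, Arden 9, Galen 6, Carrow 9 (sum 48, leaving 3 seats).
Remainders in descending order: Eskel 0.7710, Carrow 0.7047, Arden 0.6242, Dorne 0.4235, Brisco 0.2763, Galen 0.1192, Harke 0.0811.
Largest remainders: Eskel, Carrow, Arden receive the extra seats.

Brisco: 7, Harke: 1, Eskel: 8, Dorne: 9, Arden: 10, Galen: 6, Carrow: 10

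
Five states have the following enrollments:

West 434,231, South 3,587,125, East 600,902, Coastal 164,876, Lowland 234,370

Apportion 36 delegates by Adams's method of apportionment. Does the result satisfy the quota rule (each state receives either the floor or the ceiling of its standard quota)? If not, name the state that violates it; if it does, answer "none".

South

Standard quotas: West 3.113, South 25.717, East 4.308, Coastal 1.182, Lowland 1.680.
Adams allocation: West 3, South 24, East 5, Coastal 2, Lowland 2.
South has quota 25.717 (lower 25, upper 26) but receives 24 — outside the quota interval.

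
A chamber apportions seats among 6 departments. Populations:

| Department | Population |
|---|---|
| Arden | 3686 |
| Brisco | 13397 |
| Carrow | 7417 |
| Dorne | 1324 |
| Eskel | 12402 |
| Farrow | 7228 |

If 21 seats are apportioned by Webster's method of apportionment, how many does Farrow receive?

3

Standard divisor 45454/21 ≈ 2164.476; standard quotas: Arden 1.703, Brisco 6.189, Carrow 3.427, Dorne 0.612, Eskel 5.730, Farrow 3.339.
Rounding to the nearest integer gives Arden 2, Brisco 6, Carrow 3, Dorne 1, Eskel 6, Farrow 3 — total 21, matching the house size, so no adjustment is needed.
Farrow receives 3.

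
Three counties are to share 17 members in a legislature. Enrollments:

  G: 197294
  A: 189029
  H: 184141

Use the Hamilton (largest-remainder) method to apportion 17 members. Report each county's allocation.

G=6, A=6, H=5

Standard divisor: 570464 ÷ 17 ≈ 33556.706.
Standard quotas: G 5.8794, A 5.6331, H 5.4875.
Lower quotas: G 5, A 5, H 5 (sum 15, leaving 2 seats).
Remainders in descending order: G 0.8794, A 0.6331, H 0.4875.
Largest remainders: G, A receive the extra seats.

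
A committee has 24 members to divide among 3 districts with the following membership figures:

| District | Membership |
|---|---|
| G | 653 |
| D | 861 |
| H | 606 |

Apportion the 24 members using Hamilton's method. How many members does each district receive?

Total 2120; standard divisor 2120/24 ≈ 88.333.
Standard quotas: G 7.392, D 9.747, H 6.860.
Lower quotas: G 7, D 9, H 6 (sum 22, leaving 2 seats).
Remainders in descending order: H 0.860, D 0.747, G 0.392.
Largest remainders: H, D receive the extra seats.

G: 7; D: 10; H: 7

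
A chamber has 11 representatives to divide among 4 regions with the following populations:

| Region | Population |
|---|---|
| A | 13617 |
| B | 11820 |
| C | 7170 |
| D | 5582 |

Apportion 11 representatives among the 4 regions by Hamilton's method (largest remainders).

A 4; B 3; C 2; D 2

Standard divisor: 38189 ÷ 11 ≈ 3471.727.
Standard quotas: A 3.9223, B 3.4046, C 2.0653, D 1.6078.
Lower quotas: A 3, B 3, C 2, D 1 (sum 9, leaving 2 seats).
Remainders in descending order: A 0.9223, D 0.6078, B 0.4046, C 0.0653.
The surplus seats go to A, D.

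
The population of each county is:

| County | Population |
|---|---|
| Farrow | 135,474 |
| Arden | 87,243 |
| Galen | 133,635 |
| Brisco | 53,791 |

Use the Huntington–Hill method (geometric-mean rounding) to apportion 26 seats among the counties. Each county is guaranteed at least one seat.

Farrow 9; Arden 6; Galen 8; Brisco 3

With divisor 15839: modified quotas Farrow 8.553, Arden 5.508, Galen 8.437, Brisco 3.396.
Geometric-mean thresholds: Farrow √(8·9)=8.485, Arden √(5·6)=5.477, Galen √(8·9)=8.485, Brisco √(3·4)=3.464.
Each quota rounded against its threshold gives Farrow 9, Arden 6, Galen 8, Brisco 3 (total 26).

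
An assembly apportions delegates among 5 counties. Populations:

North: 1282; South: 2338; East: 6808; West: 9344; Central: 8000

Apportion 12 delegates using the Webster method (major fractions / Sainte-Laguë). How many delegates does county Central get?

Standard divisor 27772/12 ≈ 2314.333; standard quotas: North 0.554, South 1.010, East 2.942, West 4.037, Central 3.457.
Rounding to the nearest integer gives North 1, South 1, East 3, West 4, Central 3 — total 12, matching the house size, so no adjustment is needed.
Central receives 3.

3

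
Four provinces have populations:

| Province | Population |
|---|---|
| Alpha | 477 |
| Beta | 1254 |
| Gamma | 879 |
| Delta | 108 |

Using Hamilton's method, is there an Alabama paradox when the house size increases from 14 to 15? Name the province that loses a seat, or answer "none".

At 14 seats: Alpha 2, Beta 6, Gamma 5, Delta 1.
At 15 seats: Alpha 3, Beta 7, Gamma 5, Delta 0.
Delta drops from 1 to 0.

Delta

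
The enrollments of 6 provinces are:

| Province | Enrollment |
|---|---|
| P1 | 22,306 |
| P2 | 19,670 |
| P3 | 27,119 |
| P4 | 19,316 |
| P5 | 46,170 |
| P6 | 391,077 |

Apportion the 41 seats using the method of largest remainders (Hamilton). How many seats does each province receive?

P1: 2, P2: 2, P3: 2, P4: 1, P5: 4, P6: 30

Total 525658; standard divisor 525658/41 ≈ 12820.927.
Standard quotas: P1 1.7398, P2 1.5342, P3 2.1152, P4 1.5066, P5 3.6011, P6 30.5030.
Lower quotas: P1 1, P2 1, P3 2, P4 1, P5 3, P6 30 (sum 38, leaving 3 seats).
Remainders in descending order: P1 0.7398, P5 0.6011, P2 0.5342, P4 0.5066, P6 0.5030, P3 0.1152.
The surplus seats go to P1, P5, P2.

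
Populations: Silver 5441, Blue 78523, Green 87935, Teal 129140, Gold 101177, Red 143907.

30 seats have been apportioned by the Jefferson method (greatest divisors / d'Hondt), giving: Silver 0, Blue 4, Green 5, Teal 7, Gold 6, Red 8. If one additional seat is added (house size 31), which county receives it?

Priority for the next seat is population ÷ (current seats + 1).
Priorities: Silver 5441.000, Blue 15704.600, Green 14655.833, Teal 16142.500, Gold 14453.857, Red 15989.667.
Highest priority: Teal.

Teal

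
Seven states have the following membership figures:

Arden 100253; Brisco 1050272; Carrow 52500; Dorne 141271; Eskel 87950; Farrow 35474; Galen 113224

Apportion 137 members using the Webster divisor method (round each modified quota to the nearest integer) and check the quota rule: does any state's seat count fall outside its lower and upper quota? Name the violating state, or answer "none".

Brisco

Standard quotas: Arden 8.688, Brisco 91.014, Carrow 4.549, Dorne 12.242, Eskel 7.621, Farrow 3.074, Galen 9.812.
Webster allocation: Arden 9, Brisco 90, Carrow 5, Dorne 12, Eskel 8, Farrow 3, Galen 10.
Brisco has quota 91.014 (lower 91, upper 92) but receives 90 — outside the quota interval.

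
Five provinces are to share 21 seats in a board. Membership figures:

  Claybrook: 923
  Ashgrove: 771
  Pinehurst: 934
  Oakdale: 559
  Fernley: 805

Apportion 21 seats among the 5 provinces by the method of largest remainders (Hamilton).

The standard divisor is 3992/21 ≈ 190.095.
Standard quotas: Claybrook 4.855, Ashgrove 4.056, Pinehurst 4.913, Oakdale 2.941, Fernley 4.235.
Lower quotas: Claybrook 4, Ashgrove 4, Pinehurst 4, Oakdale 2, Fernley 4 (sum 18, leaving 3 seats).
Remainders in descending order: Oakdale 0.941, Pinehurst 0.913, Claybrook 0.855, Fernley 0.235, Ashgrove 0.056.
Largest remainders: Oakdale, Pinehurst, Claybrook receive the extra seats.

Claybrook 5, Ashgrove 4, Pinehurst 5, Oakdale 3, Fernley 4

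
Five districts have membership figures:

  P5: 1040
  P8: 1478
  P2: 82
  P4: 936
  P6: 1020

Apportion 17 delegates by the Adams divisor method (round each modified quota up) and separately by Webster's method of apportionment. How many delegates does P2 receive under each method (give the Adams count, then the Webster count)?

Adams: P5 4, P8 5, P2 1, P4 3, P6 4.
Webster: P5 4, P8 6, P2 0, P4 3, P6 4.
P2 gets 1 under Adams and 0 under Webster.

1 and 0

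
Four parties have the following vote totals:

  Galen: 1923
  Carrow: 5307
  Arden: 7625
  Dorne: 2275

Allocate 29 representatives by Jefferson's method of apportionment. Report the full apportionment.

Standard divisor 17130/29 ≈ 590.69; standard quotas: Galen 3.256, Carrow 8.984, Arden 12.909, Dorne 3.851.
Rounding down gives 3, 8, 12, 3 = 26 seats, so the divisor must be adjusted.
With modified divisor 560: modified quotas Galen 3.434, Carrow 9.477, Arden 13.616, Dorne 4.062.
Rounding down: Galen 3, Carrow 9, Arden 13, Dorne 4 (total 29).

Galen: 3, Carrow: 9, Arden: 13, Dorne: 4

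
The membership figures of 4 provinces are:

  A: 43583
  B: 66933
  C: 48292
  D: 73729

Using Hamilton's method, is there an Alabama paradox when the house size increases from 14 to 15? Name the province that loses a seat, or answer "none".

At 14 seats: A 3, B 4, C 3, D 4.
At 15 seats: A 3, B 4, C 3, D 5.
No province's allocation decreased.

none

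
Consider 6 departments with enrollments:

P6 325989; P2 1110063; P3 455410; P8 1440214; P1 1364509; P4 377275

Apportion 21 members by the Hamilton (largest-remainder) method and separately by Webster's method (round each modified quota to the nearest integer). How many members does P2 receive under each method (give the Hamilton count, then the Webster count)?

5 and 4

Hamilton: P6 1, P2 5, P3 2, P8 6, P1 6, P4 1.
Webster: P6 1, P2 4, P3 2, P8 6, P1 6, P4 2.
P2 gets 5 under Hamilton and 4 under Webster.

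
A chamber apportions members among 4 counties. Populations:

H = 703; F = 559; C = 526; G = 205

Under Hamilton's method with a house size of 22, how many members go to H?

Total 1993; standard divisor 1993/22 ≈ 90.591.
Standard quotas: H 7.760, F 6.171, C 5.806, G 2.263.
Lower quotas: H 7, F 6, C 5, G 2 (sum 20, leaving 2 seats).
Remainders in descending order: C 0.806, H 0.760, G 0.263, F 0.171.
Largest remainders: C, H receive the extra seats.
H receives 8.

8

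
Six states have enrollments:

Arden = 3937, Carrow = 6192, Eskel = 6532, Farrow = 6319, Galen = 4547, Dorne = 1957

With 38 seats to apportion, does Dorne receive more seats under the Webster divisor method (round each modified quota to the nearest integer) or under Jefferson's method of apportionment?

Webster

Webster: Arden 5, Carrow 8, Eskel 8, Farrow 8, Galen 6, Dorne 3.
Jefferson: Arden 5, Carrow 8, Eskel 9, Farrow 8, Galen 6, Dorne 2.
Dorne gets 3 under Webster and 2 under Jefferson.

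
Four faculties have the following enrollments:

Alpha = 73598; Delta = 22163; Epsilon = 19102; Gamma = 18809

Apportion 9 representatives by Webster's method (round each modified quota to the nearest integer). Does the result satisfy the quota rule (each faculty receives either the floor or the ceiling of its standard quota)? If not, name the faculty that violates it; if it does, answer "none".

Standard quotas: Alpha 4.955, Delta 1.492, Epsilon 1.286, Gamma 1.266.
Webster allocation: Alpha 5, Delta 2, Epsilon 1, Gamma 1.
Every allocation lies between the lower and upper quota.

none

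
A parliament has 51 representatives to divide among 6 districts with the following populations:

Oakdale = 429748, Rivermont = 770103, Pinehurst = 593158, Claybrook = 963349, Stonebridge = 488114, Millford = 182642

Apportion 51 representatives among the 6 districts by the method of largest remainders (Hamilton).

The standard divisor is 3427114/51 ≈ 67198.314.
Standard quotas: Oakdale 6.3952, Rivermont 11.4602, Pinehurst 8.8270, Claybrook 14.3359, Stonebridge 7.2638, Millford 2.7180.
Lower quotas: Oakdale 6, Rivermont 11, Pinehurst 8, Claybrook 14, Stonebridge 7, Millford 2 (sum 48, leaving 3 seats).
Remainders in descending order: Pinehurst 0.8270, Millford 0.7180, Rivermont 0.4602, Oakdale 0.3952, Claybrook 0.3359, Stonebridge 0.2638.
Largest remainders: Pinehurst, Millford, Rivermont receive the extra seats.

Oakdale 6; Rivermont 12; Pinehurst 9; Claybrook 14; Stonebridge 7; Millford 3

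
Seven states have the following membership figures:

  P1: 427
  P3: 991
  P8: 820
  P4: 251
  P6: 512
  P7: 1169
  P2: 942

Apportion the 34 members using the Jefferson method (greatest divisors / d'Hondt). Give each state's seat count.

Standard divisor 5112/34 ≈ 150.353; standard quotas: P1 2.840, P3 6.591, P8 5.454, P4 1.669, P6 3.405, P7 7.775, P2 6.265.
Rounding down gives 2, 6, 5, 1, 3, 7, 6 = 30 seats, so the divisor must be adjusted.
With modified divisor 136: modified quotas P1 3.140, P3 7.287, P8 6.029, P4 1.846, P6 3.765, P7 8.596, P2 6.926.
Rounding down: P1 3, P3 7, P8 6, P4 1, P6 3, P7 8, P2 6 (total 34).

P1=3, P3=7, P8=6, P4=1, P6=3, P7=8, P2=6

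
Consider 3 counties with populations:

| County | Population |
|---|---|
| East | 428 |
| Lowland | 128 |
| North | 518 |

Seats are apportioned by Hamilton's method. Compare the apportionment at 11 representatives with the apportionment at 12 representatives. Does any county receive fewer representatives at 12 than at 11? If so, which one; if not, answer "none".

At 11 seats: East 5, Lowland 1, North 5.
At 12 seats: East 5, Lowland 1, North 6.
No county's allocation decreased.

none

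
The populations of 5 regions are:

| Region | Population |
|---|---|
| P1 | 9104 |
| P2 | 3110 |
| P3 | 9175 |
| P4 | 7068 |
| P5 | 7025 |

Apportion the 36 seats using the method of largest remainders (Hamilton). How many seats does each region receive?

P1 9, P2 3, P3 10, P4 7, P5 7

The standard divisor is 35482/36 ≈ 985.611.
Standard quotas: P1 9.2369, P2 3.1554, P3 9.3089, P4 7.1712, P5 7.1276.
Lower quotas: P1 9, P2 3, P3 9, P4 7, P5 7 (sum 35, leaving 1 seat).
Remainders in descending order: P3 0.3089, P1 0.2369, P4 0.1712, P2 0.1554, P5 0.1276.
Largest remainder: P3 receives the extra seat.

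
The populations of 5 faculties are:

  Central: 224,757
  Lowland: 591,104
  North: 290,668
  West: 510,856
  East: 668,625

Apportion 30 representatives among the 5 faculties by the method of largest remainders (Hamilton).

Total 2286010; standard divisor 2286010/30 ≈ 76200.333.
Standard quotas: Central 2.9496, Lowland 7.7572, North 3.8145, West 6.7041, East 8.7746.
Lower quotas: Central 2, Lowland 7, North 3, West 6, East 8 (sum 26, leaving 4 seats).
Remainders in descending order: Central 0.9496, North 0.8145, East 0.7746, Lowland 0.7572, West 0.7041.
The surplus seats go to Central, North, East, Lowland.

Central: 3; Lowland: 8; North: 4; West: 6; East: 9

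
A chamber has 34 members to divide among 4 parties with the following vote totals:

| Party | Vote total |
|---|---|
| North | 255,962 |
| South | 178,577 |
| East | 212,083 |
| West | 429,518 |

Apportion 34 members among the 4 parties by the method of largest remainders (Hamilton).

North=8, South=6, East=7, West=13

The standard divisor is 1076140/34 ≈ 31651.176.
Standard quotas: North 8.0870, South 5.6420, East 6.7006, West 13.5704.
Lower quotas: North 8, South 5, East 6, West 13 (sum 32, leaving 2 seats).
Remainders in descending order: East 0.7006, South 0.6420, West 0.5704, North 0.0870.
Largest remainders: East, South receive the extra seats.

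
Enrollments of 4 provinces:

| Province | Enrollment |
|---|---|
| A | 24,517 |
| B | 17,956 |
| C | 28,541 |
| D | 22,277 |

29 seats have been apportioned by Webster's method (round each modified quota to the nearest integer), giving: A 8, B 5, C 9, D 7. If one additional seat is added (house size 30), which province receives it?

Priority for the next seat is population ÷ (current seats + 0.5).
Priorities: A 2884.353, B 3264.727, C 3004.316, D 2970.267.
Highest priority: B.

B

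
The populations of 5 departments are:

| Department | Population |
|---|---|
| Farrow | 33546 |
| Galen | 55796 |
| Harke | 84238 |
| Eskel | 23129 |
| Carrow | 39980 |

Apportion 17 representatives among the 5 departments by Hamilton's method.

Standard divisor: 236689 ÷ 17 ≈ 13922.882.
Standard quotas: Farrow 2.4094, Galen 4.0075, Harke 6.0503, Eskel 1.6612, Carrow 2.8715.
Lower quotas: Farrow 2, Galen 4, Harke 6, Eskel 1, Carrow 2 (sum 15, leaving 2 seats).
Remainders in descending order: Carrow 0.8715, Eskel 0.6612, Farrow 0.4094, Harke 0.0503, Galen 0.0075.
The surplus seats go to Carrow, Eskel.

Farrow 2; Galen 4; Harke 6; Eskel 2; Carrow 3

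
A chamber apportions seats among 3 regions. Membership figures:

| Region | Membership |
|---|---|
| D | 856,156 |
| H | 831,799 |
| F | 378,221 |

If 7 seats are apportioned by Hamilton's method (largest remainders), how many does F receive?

1

Total 2066176; standard divisor 2066176/7 = 295168.
Standard quotas: D 2.9006, H 2.8181, F 1.2814.
Lower quotas: D 2, H 2, F 1 (sum 5, leaving 2 seats).
Remainders in descending order: D 0.9006, H 0.8181, F 0.2814.
The surplus seats go to D, H.
F receives 1.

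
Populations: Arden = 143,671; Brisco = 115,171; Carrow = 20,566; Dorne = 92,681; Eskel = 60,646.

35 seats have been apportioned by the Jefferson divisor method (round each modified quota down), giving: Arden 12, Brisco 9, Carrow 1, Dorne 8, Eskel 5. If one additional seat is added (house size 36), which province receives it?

Brisco

Priority for the next seat is population ÷ (current seats + 1).
Priorities: Arden 11051.615, Brisco 11517.100, Carrow 10283.000, Dorne 10297.889, Eskel 10107.667.
Highest priority: Brisco.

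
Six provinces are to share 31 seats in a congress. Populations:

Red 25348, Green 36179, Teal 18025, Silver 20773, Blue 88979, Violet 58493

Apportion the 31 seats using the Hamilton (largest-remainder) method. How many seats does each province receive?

Total 247797; standard divisor 247797/31 ≈ 7993.452.
Standard quotas: Red 3.1711, Green 4.5261, Teal 2.2550, Silver 2.5988, Blue 11.1315, Violet 7.3176.
Lower quotas: Red 3, Green 4, Teal 2, Silver 2, Blue 11, Violet 7 (sum 29, leaving 2 seats).
Remainders in descending order: Silver 0.5988, Green 0.5261, Violet 0.3176, Teal 0.2550, Red 0.1711, Blue 0.1315.
Largest remainders: Silver, Green receive the extra seats.

Red: 3, Green: 5, Teal: 2, Silver: 3, Blue: 11, Violet: 7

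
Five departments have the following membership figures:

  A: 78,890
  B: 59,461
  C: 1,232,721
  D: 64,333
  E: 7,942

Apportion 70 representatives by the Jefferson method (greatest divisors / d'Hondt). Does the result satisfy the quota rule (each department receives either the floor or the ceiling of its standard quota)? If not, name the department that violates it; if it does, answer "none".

C

Standard quotas: A 3.826, B 2.884, C 59.785, D 3.120, E 0.385.
Jefferson allocation: A 3, B 2, C 62, D 3, E 0.
C has quota 59.785 (lower 59, upper 60) but receives 62 — outside the quota interval.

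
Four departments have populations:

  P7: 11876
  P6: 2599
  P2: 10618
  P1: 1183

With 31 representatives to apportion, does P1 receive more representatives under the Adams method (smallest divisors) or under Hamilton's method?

Adams

Adams: P7 14, P6 3, P2 12, P1 2.
Hamilton: P7 14, P6 3, P2 13, P1 1.
P1 gets 2 under Adams and 1 under Hamilton.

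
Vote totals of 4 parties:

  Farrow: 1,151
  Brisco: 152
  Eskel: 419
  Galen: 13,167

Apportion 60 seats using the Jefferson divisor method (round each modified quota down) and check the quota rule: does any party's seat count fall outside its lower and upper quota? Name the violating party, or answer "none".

Galen

Standard quotas: Farrow 4.638, Brisco 0.613, Eskel 1.688, Galen 53.061.
Jefferson allocation: Farrow 4, Brisco 0, Eskel 1, Galen 55.
Galen has quota 53.061 (lower 53, upper 54) but receives 55 — outside the quota interval.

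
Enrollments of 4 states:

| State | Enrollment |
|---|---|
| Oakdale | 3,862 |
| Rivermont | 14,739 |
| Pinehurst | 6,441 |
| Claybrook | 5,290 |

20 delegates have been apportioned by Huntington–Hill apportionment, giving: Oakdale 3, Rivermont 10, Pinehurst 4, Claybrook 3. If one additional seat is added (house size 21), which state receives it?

Priority for the next seat is population ÷ (√(s·(s+1))).
Priorities: Oakdale 1114.863, Rivermont 1405.309, Pinehurst 1440.251, Claybrook 1527.091.
Highest priority: Claybrook.

Claybrook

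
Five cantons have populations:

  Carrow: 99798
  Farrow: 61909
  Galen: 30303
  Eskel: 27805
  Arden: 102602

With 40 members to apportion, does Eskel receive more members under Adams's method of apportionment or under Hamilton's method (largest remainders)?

Adams: Carrow 12, Farrow 8, Galen 4, Eskel 4, Arden 12.
Hamilton: Carrow 12, Farrow 8, Galen 4, Eskel 3, Arden 13.
Eskel gets 4 under Adams and 3 under Hamilton.

Adams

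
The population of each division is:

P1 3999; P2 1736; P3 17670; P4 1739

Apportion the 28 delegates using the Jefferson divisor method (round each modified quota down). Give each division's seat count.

Standard divisor 25144/28 ≈ 898; standard quotas: P1 4.453, P2 1.933, P3 19.677, P4 1.937.
Rounding down gives 4, 1, 19, 1 = 25 seats, so the divisor must be adjusted.
With modified divisor 850: modified quotas P1 4.705, P2 2.042, P3 20.788, P4 2.046.
Rounding down: P1 4, P2 2, P3 20, P4 2 (total 28).

P1: 4; P2: 2; P3: 20; P4: 2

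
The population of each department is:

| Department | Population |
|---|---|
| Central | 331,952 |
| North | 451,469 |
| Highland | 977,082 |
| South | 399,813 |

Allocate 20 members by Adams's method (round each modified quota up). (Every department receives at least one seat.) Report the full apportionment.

Standard divisor 2160316/20 ≈ 108015.8; standard quotas: Central 3.073, North 4.180, Highland 9.046, South 3.701.
Rounding up gives 4, 5, 10, 4 = 23 seats, so the divisor must be adjusted.
With modified divisor 117500: modified quotas Central 2.825, North 3.842, Highland 8.316, South 3.403.
Rounding up: Central 3, North 4, Highland 9, South 4 (total 20).

Central 3, North 4, Highland 9, South 4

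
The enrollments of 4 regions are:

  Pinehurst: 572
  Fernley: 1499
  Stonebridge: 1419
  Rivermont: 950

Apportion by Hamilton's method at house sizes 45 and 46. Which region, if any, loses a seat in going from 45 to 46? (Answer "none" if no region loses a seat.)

none

At 45 seats: Pinehurst 6, Fernley 15, Stonebridge 14, Rivermont 10.
At 46 seats: Pinehurst 6, Fernley 15, Stonebridge 15, Rivermont 10.
No region's allocation decreased.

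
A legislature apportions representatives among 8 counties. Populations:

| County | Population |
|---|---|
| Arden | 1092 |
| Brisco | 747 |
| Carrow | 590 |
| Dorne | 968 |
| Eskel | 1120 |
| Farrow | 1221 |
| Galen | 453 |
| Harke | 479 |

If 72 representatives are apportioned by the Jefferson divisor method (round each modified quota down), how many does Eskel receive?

Standard divisor 6670/72 ≈ 92.639; standard quotas: Arden 11.788, Brisco 8.064, Carrow 6.369, Dorne 10.449, Eskel 12.090, Farrow 13.180, Galen 4.890, Harke 5.171.
Rounding down gives 11, 8, 6, 10, 12, 13, 4, 5 = 69 seats, so the divisor must be adjusted.
With modified divisor 87.6: modified quotas Arden 12.466, Brisco 8.527, Carrow 6.735, Dorne 11.050, Eskel 12.785, Farrow 13.938, Galen 5.171, Harke 5.468.
Rounding down: Arden 12, Brisco 8, Carrow 6, Dorne 11, Eskel 12, Farrow 13, Galen 5, Harke 5 (total 72).
Eskel receives 12.

12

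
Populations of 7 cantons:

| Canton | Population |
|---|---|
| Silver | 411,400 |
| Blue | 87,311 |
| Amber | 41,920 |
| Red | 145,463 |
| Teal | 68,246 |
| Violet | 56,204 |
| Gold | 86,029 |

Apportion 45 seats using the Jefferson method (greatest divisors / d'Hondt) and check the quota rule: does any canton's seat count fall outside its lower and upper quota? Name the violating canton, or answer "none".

Standard quotas: Silver 20.649, Blue 4.382, Amber 2.104, Red 7.301, Teal 3.425, Violet 2.821, Gold 4.318.
Jefferson allocation: Silver 22, Blue 4, Amber 2, Red 7, Teal 3, Violet 3, Gold 4.
Silver has quota 20.649 (lower 20, upper 21) but receives 22 — outside the quota interval.

Silver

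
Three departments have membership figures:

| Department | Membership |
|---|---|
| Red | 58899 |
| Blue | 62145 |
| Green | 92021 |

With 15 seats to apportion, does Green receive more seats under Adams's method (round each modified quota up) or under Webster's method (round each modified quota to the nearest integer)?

Webster

Adams: Red 4, Blue 5, Green 6.
Webster: Red 4, Blue 4, Green 7.
Green gets 6 under Adams and 7 under Webster.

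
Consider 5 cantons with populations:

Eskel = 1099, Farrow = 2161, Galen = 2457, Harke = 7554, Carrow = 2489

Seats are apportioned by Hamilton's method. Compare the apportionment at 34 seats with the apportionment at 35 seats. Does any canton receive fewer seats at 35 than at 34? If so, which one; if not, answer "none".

Eskel

At 34 seats: Eskel 3, Farrow 5, Galen 5, Harke 16, Carrow 5.
At 35 seats: Eskel 2, Farrow 5, Galen 5, Harke 17, Carrow 6.
Eskel drops from 3 to 2.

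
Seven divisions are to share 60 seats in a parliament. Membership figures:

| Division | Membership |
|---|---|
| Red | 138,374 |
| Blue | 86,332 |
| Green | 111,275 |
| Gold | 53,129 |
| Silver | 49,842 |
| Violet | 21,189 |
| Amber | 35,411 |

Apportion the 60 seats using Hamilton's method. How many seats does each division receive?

The standard divisor is 495552/60 ≈ 8259.2.
Standard quotas: Red 16.7539, Blue 10.4528, Green 13.4729, Gold 6.4327, Silver 6.0347, Violet 2.5655, Amber 4.2875.
Lower quotas: Red 16, Blue 10, Green 13, Gold 6, Silver 6, Violet 2, Amber 4 (sum 57, leaving 3 seats).
Remainders in descending order: Red 0.7539, Violet 0.5655, Green 0.4729, Blue 0.4528, Gold 0.4327, Amber 0.2875, Silver 0.0347.
The surplus seats go to Red, Violet, Green.

Red 17; Blue 10; Green 14; Gold 6; Silver 6; Violet 3; Amber 4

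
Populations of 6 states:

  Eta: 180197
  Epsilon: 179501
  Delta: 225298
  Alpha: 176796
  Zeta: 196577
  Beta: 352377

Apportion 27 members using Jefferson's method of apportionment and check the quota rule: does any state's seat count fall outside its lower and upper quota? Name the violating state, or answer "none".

Standard quotas: Eta 3.712, Epsilon 3.698, Delta 4.641, Alpha 3.642, Zeta 4.049, Beta 7.259.
Jefferson allocation: Eta 4, Epsilon 4, Delta 5, Alpha 3, Zeta 4, Beta 7.
Every allocation lies between the lower and upper quota.

none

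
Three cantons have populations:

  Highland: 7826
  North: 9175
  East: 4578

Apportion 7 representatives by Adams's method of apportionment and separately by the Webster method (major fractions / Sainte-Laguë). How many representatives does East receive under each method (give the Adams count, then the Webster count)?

2 and 1

Adams: Highland 2, North 3, East 2.
Webster: Highland 3, North 3, East 1.
East gets 2 under Adams and 1 under Webster.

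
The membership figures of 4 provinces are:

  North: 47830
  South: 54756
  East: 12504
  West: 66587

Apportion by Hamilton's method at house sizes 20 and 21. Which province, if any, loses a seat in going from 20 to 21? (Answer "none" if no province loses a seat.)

East

At 20 seats: North 5, South 6, East 2, West 7.
At 21 seats: North 6, South 6, East 1, West 8.
East drops from 2 to 1.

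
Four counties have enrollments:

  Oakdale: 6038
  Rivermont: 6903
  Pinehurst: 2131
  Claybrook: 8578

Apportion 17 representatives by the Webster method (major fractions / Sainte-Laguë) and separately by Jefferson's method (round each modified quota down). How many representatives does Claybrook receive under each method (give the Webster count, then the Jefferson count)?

6 and 7

Webster: Oakdale 4, Rivermont 5, Pinehurst 2, Claybrook 6.
Jefferson: Oakdale 4, Rivermont 5, Pinehurst 1, Claybrook 7.
Claybrook gets 6 under Webster and 7 under Jefferson.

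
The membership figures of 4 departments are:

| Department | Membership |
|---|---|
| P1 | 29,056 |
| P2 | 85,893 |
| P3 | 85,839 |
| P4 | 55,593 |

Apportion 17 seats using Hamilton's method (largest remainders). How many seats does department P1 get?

2

The standard divisor is 256381/17 ≈ 15081.235.
Standard quotas: P1 1.9266, P2 5.6954, P3 5.6918, P4 3.6862.
Lower quotas: P1 1, P2 5, P3 5, P4 3 (sum 14, leaving 3 seats).
Remainders in descending order: P1 0.9266, P2 0.6954, P3 0.6918, P4 0.6862.
The surplus seats go to P1, P2, P3.
P1 receives 2.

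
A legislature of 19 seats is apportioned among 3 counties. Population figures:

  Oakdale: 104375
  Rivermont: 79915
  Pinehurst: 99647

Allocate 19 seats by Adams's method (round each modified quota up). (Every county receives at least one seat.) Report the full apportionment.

Standard divisor 283937/19 ≈ 14944.053; standard quotas: Oakdale 6.984, Rivermont 5.348, Pinehurst 6.668.
Rounding up gives 7, 6, 7 = 20 seats, so the divisor must be adjusted.
With modified divisor 16300: modified quotas Oakdale 6.403, Rivermont 4.903, Pinehurst 6.113.
Rounding up: Oakdale 7, Rivermont 5, Pinehurst 7 (total 19).

Oakdale 7, Rivermont 5, Pinehurst 7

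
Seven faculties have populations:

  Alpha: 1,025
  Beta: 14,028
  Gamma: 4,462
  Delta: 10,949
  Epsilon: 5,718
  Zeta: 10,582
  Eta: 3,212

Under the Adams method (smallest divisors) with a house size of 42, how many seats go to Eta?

Standard divisor 49976/42 ≈ 1189.905; standard quotas: Alpha 0.861, Beta 11.789, Gamma 3.750, Delta 9.202, Epsilon 4.805, Zeta 8.893, Eta 2.699.
Rounding up gives 1, 12, 4, 10, 5, 9, 3 = 44 seats, so the divisor must be adjusted.
With modified divisor 1300: modified quotas Alpha 0.788, Beta 10.791, Gamma 3.432, Delta 8.422, Epsilon 4.398, Zeta 8.140, Eta 2.471.
Rounding up: Alpha 1, Beta 11, Gamma 4, Delta 9, Epsilon 5, Zeta 9, Eta 3 (total 42).
Eta receives 3.

3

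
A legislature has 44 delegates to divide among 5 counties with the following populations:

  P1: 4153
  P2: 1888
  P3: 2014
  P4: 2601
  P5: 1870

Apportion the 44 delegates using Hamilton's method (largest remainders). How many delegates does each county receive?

Total 12526; standard divisor 12526/44 ≈ 284.682.
Standard quotas: P1 14.588, P2 6.632, P3 7.075, P4 9.137, P5 6.569.
Lower quotas: P1 14, P2 6, P3 7, P4 9, P5 6 (sum 42, leaving 2 seats).
Remainders in descending order: P2 0.632, P1 0.588, P5 0.569, P4 0.137, P3 0.075.
Largest remainders: P2, P1 receive the extra seats.

P1 15, P2 7, P3 7, P4 9, P5 6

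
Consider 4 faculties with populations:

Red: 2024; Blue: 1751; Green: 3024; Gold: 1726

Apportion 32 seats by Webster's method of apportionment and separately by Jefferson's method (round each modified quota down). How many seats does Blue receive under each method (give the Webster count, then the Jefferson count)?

Webster: Red 8, Blue 7, Green 11, Gold 6.
Jefferson: Red 8, Blue 6, Green 12, Gold 6.
Blue gets 7 under Webster and 6 under Jefferson.

7 and 6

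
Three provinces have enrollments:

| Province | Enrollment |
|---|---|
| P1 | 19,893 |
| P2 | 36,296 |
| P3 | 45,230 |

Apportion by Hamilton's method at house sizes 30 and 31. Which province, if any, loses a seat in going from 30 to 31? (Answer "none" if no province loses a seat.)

At 30 seats: P1 6, P2 11, P3 13.
At 31 seats: P1 6, P2 11, P3 14.
No province's allocation decreased.

none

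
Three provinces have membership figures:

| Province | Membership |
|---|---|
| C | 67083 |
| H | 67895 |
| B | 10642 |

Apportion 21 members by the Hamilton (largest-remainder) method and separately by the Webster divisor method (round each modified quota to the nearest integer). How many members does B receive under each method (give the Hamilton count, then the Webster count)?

Hamilton: C 10, H 10, B 1.
Webster: C 9, H 10, B 2.
B gets 1 under Hamilton and 2 under Webster.

1 and 2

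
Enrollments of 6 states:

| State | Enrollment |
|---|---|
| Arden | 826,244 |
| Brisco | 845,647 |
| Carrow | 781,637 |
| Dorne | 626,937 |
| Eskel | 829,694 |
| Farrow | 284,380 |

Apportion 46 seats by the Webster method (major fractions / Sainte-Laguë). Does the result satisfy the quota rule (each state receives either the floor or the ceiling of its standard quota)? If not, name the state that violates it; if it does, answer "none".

none

Standard quotas: Arden 9.061, Brisco 9.274, Carrow 8.572, Dorne 6.875, Eskel 9.099, Farrow 3.119.
Webster allocation: Arden 9, Brisco 9, Carrow 9, Dorne 7, Eskel 9, Farrow 3.
Every allocation lies between the lower and upper quota.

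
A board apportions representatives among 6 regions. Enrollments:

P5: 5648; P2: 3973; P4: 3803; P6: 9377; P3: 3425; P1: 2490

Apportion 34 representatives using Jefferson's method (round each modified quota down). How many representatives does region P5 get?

7

Standard divisor 28716/34 ≈ 844.588; standard quotas: P5 6.687, P2 4.704, P4 4.503, P6 11.102, P3 4.055, P1 2.948.
Rounding down gives 6, 4, 4, 11, 4, 2 = 31 seats, so the divisor must be adjusted.
With modified divisor 790: modified quotas P5 7.149, P2 5.029, P4 4.814, P6 11.870, P3 4.335, P1 3.152.
Rounding down: P5 7, P2 5, P4 4, P6 11, P3 4, P1 3 (total 34).
P5 receives 7.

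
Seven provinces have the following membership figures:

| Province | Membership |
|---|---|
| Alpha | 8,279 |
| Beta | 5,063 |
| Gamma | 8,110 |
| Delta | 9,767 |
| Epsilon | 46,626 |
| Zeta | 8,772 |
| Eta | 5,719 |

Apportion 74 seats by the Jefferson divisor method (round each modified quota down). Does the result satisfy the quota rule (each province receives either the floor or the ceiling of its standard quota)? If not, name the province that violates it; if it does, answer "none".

Standard quotas: Alpha 6.635, Beta 4.058, Gamma 6.500, Delta 7.827, Epsilon 37.367, Zeta 7.030, Eta 4.583.
Jefferson allocation: Alpha 6, Beta 4, Gamma 6, Delta 8, Epsilon 39, Zeta 7, Eta 4.
Epsilon has quota 37.367 (lower 37, upper 38) but receives 39 — outside the quota interval.

Epsilon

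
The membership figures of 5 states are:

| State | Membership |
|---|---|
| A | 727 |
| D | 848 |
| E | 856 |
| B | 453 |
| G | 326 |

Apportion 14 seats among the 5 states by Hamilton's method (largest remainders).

A: 3, D: 4, E: 4, B: 2, G: 1

Total 3210; standard divisor 3210/14 ≈ 229.286.
Standard quotas: A 3.171, D 3.698, E 3.733, B 1.976, G 1.422.
Lower quotas: A 3, D 3, E 3, B 1, G 1 (sum 11, leaving 3 seats).
Remainders in descending order: B 0.976, E 0.733, D 0.698, G 0.422, A 0.171.
Largest remainders: B, E, D receive the extra seats.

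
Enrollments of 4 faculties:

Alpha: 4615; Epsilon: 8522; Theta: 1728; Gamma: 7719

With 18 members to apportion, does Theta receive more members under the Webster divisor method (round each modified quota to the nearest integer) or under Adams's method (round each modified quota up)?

Webster: Alpha 4, Epsilon 7, Theta 1, Gamma 6.
Adams: Alpha 4, Epsilon 6, Theta 2, Gamma 6.
Theta gets 1 under Webster and 2 under Adams.

Adams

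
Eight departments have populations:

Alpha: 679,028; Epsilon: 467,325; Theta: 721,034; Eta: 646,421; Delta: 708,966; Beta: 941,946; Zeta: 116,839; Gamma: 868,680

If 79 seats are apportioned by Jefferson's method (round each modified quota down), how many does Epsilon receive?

Standard divisor 5150239/79 ≈ 65192.899; standard quotas: Alpha 10.416, Epsilon 7.168, Theta 11.060, Eta 9.916, Delta 10.875, Beta 14.449, Zeta 1.792, Gamma 13.325.
Rounding down gives 10, 7, 11, 9, 10, 14, 1, 13 = 75 seats, so the divisor must be adjusted.
With modified divisor 61900: modified quotas Alpha 10.970, Epsilon 7.550, Theta 11.648, Eta 10.443, Delta 11.453, Beta 15.217, Zeta 1.888, Gamma 14.034.
Rounding down: Alpha 10, Epsilon 7, Theta 11, Eta 10, Delta 11, Beta 15, Zeta 1, Gamma 14 (total 79).
Epsilon receives 7.

7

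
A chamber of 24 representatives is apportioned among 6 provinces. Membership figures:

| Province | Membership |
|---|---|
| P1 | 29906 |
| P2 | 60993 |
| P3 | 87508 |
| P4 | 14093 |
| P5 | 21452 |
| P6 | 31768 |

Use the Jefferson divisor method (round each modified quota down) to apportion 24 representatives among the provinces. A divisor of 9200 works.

With modified divisor 9200: modified quotas P1 3.251, P2 6.630, P3 9.512, P4 1.532, P5 2.332, P6 3.453.
Rounding down: P1 3, P2 6, P3 9, P4 1, P5 2, P6 3 (total 24).

P1=3, P2=6, P3=9, P4=1, P5=2, P6=3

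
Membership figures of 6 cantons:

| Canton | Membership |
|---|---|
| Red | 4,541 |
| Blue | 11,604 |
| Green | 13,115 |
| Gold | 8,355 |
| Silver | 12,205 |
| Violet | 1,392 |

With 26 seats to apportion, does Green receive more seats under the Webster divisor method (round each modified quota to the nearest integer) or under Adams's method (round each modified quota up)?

Webster: Red 2, Blue 6, Green 7, Gold 4, Silver 6, Violet 1.
Adams: Red 3, Blue 6, Green 6, Gold 4, Silver 6, Violet 1.
Green gets 7 under Webster and 6 under Adams.

Webster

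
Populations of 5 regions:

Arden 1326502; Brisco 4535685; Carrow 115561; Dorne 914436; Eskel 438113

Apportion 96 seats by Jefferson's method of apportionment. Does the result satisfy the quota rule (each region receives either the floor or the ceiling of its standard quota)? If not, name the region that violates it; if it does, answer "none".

Standard quotas: Arden 17.372, Brisco 59.401, Carrow 1.513, Dorne 11.976, Eskel 5.738.
Jefferson allocation: Arden 17, Brisco 61, Carrow 1, Dorne 12, Eskel 5.
Brisco has quota 59.401 (lower 59, upper 60) but receives 61 — outside the quota interval.

Brisco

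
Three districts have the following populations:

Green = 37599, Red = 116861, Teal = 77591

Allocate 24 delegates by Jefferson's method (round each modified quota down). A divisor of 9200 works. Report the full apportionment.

With modified divisor 9200: modified quotas Green 4.087, Red 12.702, Teal 8.434.
Rounding down: Green 4, Red 12, Teal 8 (total 24).

Green: 4; Red: 12; Teal: 8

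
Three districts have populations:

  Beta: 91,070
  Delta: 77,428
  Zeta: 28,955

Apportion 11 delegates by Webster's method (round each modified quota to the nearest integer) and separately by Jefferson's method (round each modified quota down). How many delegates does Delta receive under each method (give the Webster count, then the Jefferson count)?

Webster: Beta 5, Delta 4, Zeta 2.
Jefferson: Beta 5, Delta 5, Zeta 1.
Delta gets 4 under Webster and 5 under Jefferson.

4 and 5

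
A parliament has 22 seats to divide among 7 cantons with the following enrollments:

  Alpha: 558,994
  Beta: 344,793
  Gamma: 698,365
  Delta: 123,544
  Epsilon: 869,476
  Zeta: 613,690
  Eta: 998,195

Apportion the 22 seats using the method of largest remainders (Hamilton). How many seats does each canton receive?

Standard divisor: 4207057 ÷ 22 ≈ 191229.864.
Standard quotas: Alpha 2.9232, Beta 1.8030, Gamma 3.6520, Delta 0.6460, Epsilon 4.5468, Zeta 3.2092, Eta 5.2199.
Lower quotas: Alpha 2, Beta 1, Gamma 3, Delta 0, Epsilon 4, Zeta 3, Eta 5 (sum 18, leaving 4 seats).
Remainders in descending order: Alpha 0.9232, Beta 0.8030, Gamma 0.6520, Delta 0.6460, Epsilon 0.5468, Eta 0.2199, Zeta 0.2092.
Largest remainders: Alpha, Beta, Gamma, Delta receive the extra seats.

Alpha 3, Beta 2, Gamma 4, Delta 1, Epsilon 4, Zeta 3, Eta 5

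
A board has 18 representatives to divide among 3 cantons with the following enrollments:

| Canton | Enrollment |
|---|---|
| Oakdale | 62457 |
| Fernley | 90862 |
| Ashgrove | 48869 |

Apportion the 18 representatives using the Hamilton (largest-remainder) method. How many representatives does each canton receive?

Standard divisor: 202188 ÷ 18 ≈ 11232.667.
Standard quotas: Oakdale 5.5603, Fernley 8.0891, Ashgrove 4.3506.
Lower quotas: Oakdale 5, Fernley 8, Ashgrove 4 (sum 17, leaving 1 seat).
Remainders in descending order: Oakdale 0.5603, Ashgrove 0.3506, Fernley 0.0891.
The surplus seat goes to Oakdale.

Oakdale: 6, Fernley: 8, Ashgrove: 4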